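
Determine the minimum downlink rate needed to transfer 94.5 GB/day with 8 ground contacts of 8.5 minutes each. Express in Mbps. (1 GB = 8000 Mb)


total contact time = 8 * 8.5 * 60 = 4080.0000 s
data = 94.5 GB = 756000.0000 Mb
rate = 756000.0000 / 4080.0000 = 185.2941 Mbps

185.2941 Mbps


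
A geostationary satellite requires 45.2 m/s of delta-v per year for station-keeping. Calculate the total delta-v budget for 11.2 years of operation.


dV = rate * years = 45.2 * 11.2
dV = 506.2400 m/s

506.2400 m/s


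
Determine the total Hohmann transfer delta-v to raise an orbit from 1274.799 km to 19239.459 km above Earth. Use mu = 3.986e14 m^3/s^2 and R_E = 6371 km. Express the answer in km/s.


r1 = 7645.7990 km = 7.645799e+06 m
r2 = 25610.4590 km = 2.5610459e+07 m
dv1 = sqrt(mu/r1)*(sqrt(2*r2/(r1+r2)) - 1) = 1740.4139 m/s
dv2 = sqrt(mu/r2)*(1 - sqrt(2*r1/(r1+r2))) = 1269.9580 m/s
total dv = |dv1| + |dv2| = 1740.4139 + 1269.9580 = 3010.3720 m/s = 3.0104 km/s

3.0104 km/s


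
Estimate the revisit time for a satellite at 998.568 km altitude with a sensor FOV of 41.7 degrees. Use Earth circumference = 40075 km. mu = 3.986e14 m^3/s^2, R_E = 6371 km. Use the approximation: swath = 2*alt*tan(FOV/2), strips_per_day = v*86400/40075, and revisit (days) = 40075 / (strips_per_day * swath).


swath = 2*998.568*tan(0.3639011) = 760.6358 km
v = sqrt(mu/r) = 7354.4065 m/s = 7.3544 km/s
strips/day = v*86400/40075 = 7.3544*86400/40075 = 15.8558
coverage/day = strips * swath = 15.8558 * 760.6358 = 12060.4800 km
revisit = 40075 / 12060.4800 = 3.3228 days

3.3228 days


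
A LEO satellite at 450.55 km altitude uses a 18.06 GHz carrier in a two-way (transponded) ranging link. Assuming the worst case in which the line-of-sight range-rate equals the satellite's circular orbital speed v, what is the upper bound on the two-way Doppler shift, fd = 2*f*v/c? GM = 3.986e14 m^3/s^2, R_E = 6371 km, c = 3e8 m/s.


r = 6.82155e+06 m
v = sqrt(mu/r) = 7644.1133 m/s (worst-case radial velocity)
f = 18.06 GHz = 1.806e+10 Hz
fd = 2*f*v/c = 2*1.806e+10*7644.1133/3.0e+08
fd = 920351.2378 Hz

920351.2378 Hz


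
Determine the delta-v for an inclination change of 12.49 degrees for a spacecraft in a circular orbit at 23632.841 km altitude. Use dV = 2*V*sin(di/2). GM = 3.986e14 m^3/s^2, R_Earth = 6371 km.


r = 30003.8410 km = 3.0003841e+07 m
V = sqrt(mu/r) = 3644.8547 m/s
di = 12.49 deg = 0.2179916 rad
dV = 2*V*sin(di/2) = 2*3644.8547*sin(0.1089958)
dV = 792.9755 m/s = 0.7929755 km/s

0.7930 km/s


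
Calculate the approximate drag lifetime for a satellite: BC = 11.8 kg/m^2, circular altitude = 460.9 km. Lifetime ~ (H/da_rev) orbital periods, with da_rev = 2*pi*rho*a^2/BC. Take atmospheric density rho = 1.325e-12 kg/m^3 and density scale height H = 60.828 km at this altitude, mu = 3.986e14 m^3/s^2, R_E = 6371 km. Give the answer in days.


a = R_E + alt = 6831.9000 km = 6.8319e+06 m
da_rev = 2*pi*rho*a^2/BC = 2*pi*1.325e-12*(6.8319e+06)^2/11.8 = 32.930380 m per revolution
N = H/da_rev = 60828.0000 m / 32.930380 m = 1847.1697 revolutions
P = 2*pi*sqrt(a^3/mu) = 5619.8338 s
lifetime = N*P = 1847.1697 * 5619.8338 = 1.0380787e+07 s = 120.1480 days

120.1480 days


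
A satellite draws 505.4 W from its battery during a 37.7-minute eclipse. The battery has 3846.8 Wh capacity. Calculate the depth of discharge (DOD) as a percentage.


E_used = P * t / 60 = 505.4 * 37.7 / 60 = 317.5597 Wh
DOD = E_used / E_total * 100 = 317.5597 / 3846.8 * 100
DOD = 8.2552 %

8.2552 %


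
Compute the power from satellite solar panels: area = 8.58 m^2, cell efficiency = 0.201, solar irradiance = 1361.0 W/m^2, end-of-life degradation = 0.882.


P = area * eta * S * degradation
P = 8.58 * 0.201 * 1361.0 * 0.882
P = 2070.1893 W

2070.1893 W


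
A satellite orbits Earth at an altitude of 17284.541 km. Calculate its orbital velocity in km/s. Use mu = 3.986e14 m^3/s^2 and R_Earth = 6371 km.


r = R_E + alt = 6371.0 + 17284.541 = 23655.5410 km = 2.3655541e+07 m
v = sqrt(mu/r) = sqrt(3.986e14 / 2.3655541e+07) = 4104.8964 m/s = 4.1049 km/s

4.1049 km/s


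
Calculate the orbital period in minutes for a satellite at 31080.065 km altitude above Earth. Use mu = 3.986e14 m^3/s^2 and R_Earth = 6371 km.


r = 37451.0650 km = 3.7451065e+07 m
T = 2*pi*sqrt(r^3/mu) = 2*pi*sqrt(5.25282e+22 / 3.986e14)
T = 72128.5962 s = 1202.1433 min

1202.1433 minutes


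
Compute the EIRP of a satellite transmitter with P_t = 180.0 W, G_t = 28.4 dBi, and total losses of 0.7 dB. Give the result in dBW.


Pt = 180.0 W = 22.5527 dBW
EIRP = Pt_dBW + Gt - losses = 22.5527 + 28.4 - 0.7 = 50.2527 dBW

50.2527 dBW


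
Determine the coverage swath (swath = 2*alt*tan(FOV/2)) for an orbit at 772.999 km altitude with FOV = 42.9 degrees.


FOV = 42.9 deg = 0.7487462 rad
swath = 2 * alt * tan(FOV/2) = 2 * 772.999 * tan(0.3743731)
swath = 2 * 772.999 * 0.3929027
swath = 607.4269 km

607.4269 km


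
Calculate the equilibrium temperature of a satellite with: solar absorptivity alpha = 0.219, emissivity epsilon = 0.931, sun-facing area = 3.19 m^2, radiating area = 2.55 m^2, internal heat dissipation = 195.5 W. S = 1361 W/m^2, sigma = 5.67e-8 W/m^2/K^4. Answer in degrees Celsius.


Numerator = alpha*S*A_sun + Q_int = 0.219*1361*3.19 + 195.5 = 1146.3082 W
Denominator = eps*sigma*A_rad = 0.931*5.67e-8*2.55 = 1.3460863e-07 W/K^4
T^4 = 8.5158594e+09 K^4
T = 303.7786 K = 30.6286 C

30.6286 degrees Celsius


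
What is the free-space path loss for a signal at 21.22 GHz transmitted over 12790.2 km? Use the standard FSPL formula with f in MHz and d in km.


f = 21.22 GHz = 21220.0000 MHz
d = 12790.2 km
FSPL = 32.44 + 20*log10(21220.0000) + 20*log10(12790.2)
FSPL = 32.44 + 86.5349 + 82.1375
FSPL = 201.1125 dB

201.1125 dB


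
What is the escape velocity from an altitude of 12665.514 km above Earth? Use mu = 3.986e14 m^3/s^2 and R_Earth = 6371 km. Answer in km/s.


r = 6371.0 + 12665.514 = 19036.5140 km = 1.9036514e+07 m
v_esc = sqrt(2*mu/r) = sqrt(2*3.986e14 / 1.9036514e+07)
v_esc = 6471.2762 m/s = 6.4713 km/s

6.4713 km/s


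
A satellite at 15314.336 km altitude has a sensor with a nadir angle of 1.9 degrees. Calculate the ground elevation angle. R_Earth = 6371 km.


r = R_E + alt = 21685.3360 km
Law of sines in the satellite / Earth-center / ground-point triangle:
  sin(nadir)/R_E = sin(90 + el)/r  =>  cos(el) = (r/R_E)*sin(nadir)
cos(el) = (21685.3360 / 6371.0000) * sin(1.9 deg) = 0.1128522
el = arccos(0.1128522) = 83.5202 deg
(Earth-central angle = 90 - nadir - el = 4.5798 deg)

83.5202 degrees


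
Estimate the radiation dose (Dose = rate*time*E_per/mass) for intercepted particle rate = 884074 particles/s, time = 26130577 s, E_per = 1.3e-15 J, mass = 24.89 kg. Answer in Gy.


Total energy deposited = rate * time * E_per
  = 884074 * 26130577 * 1.3e-15 = 0.03003177 J
Dose = E_total / mass = 0.03003177 / 24.89
Dose = 0.00120658 Gy

0.0012 Gy


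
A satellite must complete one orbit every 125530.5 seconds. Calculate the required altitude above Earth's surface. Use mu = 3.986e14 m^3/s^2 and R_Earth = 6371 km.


T = 125530.5 s
r = (mu*T^2/(4*pi^2))^(1/3) = (3.986e14 * 125530.5^2 / (4*pi^2))^(1/3)
r = 5.4186615e+07 m = 54186.6154 km
alt = r - R_E = 54186.6154 - 6371 = 47815.6154 km

47815.6154 km


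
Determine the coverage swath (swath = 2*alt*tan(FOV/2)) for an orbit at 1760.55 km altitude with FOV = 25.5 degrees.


FOV = 25.5 deg = 0.445059 rad
swath = 2 * alt * tan(FOV/2) = 2 * 1760.55 * tan(0.2225295)
swath = 2 * 1760.55 * 0.2262769
swath = 796.7436 km

796.7436 km


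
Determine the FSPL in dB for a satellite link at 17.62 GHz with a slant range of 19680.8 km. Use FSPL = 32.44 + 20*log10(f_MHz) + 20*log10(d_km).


f = 17.62 GHz = 17620.0000 MHz
d = 19680.8 km
FSPL = 32.44 + 20*log10(17620.0000) + 20*log10(19680.8)
FSPL = 32.44 + 84.9201 + 85.8809
FSPL = 203.2410 dB

203.2410 dB


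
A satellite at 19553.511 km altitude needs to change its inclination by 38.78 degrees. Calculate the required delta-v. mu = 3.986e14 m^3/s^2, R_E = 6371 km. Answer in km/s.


r = 25924.5110 km = 2.5924511e+07 m
V = sqrt(mu/r) = 3921.1491 m/s
di = 38.78 deg = 0.6768387 rad
dV = 2*V*sin(di/2) = 2*3921.1491*sin(0.3384193)
dV = 2603.6156 m/s = 2.6036 km/s

2.6036 km/s


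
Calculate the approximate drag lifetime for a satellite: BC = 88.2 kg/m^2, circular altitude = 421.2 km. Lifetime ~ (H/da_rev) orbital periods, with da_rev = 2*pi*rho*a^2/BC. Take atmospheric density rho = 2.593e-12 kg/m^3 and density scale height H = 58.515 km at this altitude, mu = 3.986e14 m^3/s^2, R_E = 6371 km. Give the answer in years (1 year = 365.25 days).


a = R_E + alt = 6792.2000 km = 6.7922e+06 m
da_rev = 2*pi*rho*a^2/BC = 2*pi*2.593e-12*(6.7922e+06)^2/88.2 = 8.521867 m per revolution
N = H/da_rev = 58515.0000 m / 8.521867 m = 6866.4534 revolutions
P = 2*pi*sqrt(a^3/mu) = 5570.9200 s
lifetime = N*P = 6866.4534 * 5570.9200 = 3.8252462e+07 s = 442.7368 days
years = 442.7368 / 365.25 = 1.2121 years

1.2121 years


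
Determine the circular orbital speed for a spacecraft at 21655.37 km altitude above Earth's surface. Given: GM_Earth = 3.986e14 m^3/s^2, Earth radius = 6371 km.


r = R_E + alt = 6371.0 + 21655.37 = 28026.3700 km = 2.802637e+07 m
v = sqrt(mu/r) = sqrt(3.986e14 / 2.802637e+07) = 3771.2491 m/s = 3.7712 km/s

3.7712 km/s


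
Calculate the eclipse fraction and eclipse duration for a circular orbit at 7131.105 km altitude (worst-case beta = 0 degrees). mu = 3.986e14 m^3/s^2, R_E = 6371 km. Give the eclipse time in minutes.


r = 13502.1050 km
T = 260.2329 min
Eclipse fraction = arcsin(R_E/r)/pi = arcsin(6371.0000/13502.1050)/pi
= arcsin(0.4718524)/pi = 0.1564145
Eclipse duration = 0.1564145 * 260.2329 = 40.7042 min

40.7042 minutes


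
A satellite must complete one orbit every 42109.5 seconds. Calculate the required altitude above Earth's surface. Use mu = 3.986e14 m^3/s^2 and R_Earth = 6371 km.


T = 42109.5 s
r = (mu*T^2/(4*pi^2))^(1/3) = (3.986e14 * 42109.5^2 / (4*pi^2))^(1/3)
r = 2.6160492e+07 m = 26160.4921 km
alt = r - R_E = 26160.4921 - 6371 = 19789.4921 km

19789.4921 km


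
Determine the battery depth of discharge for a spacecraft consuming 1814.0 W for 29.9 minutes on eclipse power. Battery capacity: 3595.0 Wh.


E_used = P * t / 60 = 1814.0 * 29.9 / 60 = 903.9767 Wh
DOD = E_used / E_total * 100 = 903.9767 / 3595.0 * 100
DOD = 25.1454 %

25.1454 %


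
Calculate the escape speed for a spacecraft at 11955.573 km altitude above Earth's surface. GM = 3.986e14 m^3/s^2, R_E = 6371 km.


r = 6371.0 + 11955.573 = 18326.5730 km = 1.8326573e+07 m
v_esc = sqrt(2*mu/r) = sqrt(2*3.986e14 / 1.8326573e+07)
v_esc = 6595.4285 m/s = 6.5954 km/s

6.5954 km/s


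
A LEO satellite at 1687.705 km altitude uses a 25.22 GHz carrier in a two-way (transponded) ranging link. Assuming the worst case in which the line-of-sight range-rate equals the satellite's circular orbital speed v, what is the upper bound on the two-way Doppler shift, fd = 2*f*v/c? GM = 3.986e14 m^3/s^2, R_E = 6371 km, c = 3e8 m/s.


r = 8.058705e+06 m
v = sqrt(mu/r) = 7032.9255 m/s (worst-case radial velocity)
f = 25.22 GHz = 2.522e+10 Hz
fd = 2*f*v/c = 2*2.522e+10*7032.9255/3.0e+08
fd = 1.1824692e+06 Hz

1.1825e+06 Hz


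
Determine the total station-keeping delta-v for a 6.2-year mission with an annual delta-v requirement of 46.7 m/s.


dV = rate * years = 46.7 * 6.2
dV = 289.5400 m/s

289.5400 m/s


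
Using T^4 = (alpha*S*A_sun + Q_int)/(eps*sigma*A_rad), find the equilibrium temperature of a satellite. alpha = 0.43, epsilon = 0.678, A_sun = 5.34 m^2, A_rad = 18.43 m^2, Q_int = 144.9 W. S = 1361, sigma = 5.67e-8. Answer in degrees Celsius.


Numerator = alpha*S*A_sun + Q_int = 0.43*1361*5.34 + 144.9 = 3270.0282 W
Denominator = eps*sigma*A_rad = 0.678*5.67e-8*18.43 = 7.0849712e-07 W/K^4
T^4 = 4.6154432e+09 K^4
T = 260.6474 K = -12.5026 C

-12.5026 degrees Celsius


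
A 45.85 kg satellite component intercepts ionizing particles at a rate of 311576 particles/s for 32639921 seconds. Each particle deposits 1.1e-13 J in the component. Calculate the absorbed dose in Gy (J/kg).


Total energy deposited = rate * time * E_per
  = 311576 * 32639921 * 1.1e-13 = 1.1187 J
Dose = E_total / mass = 1.1187 / 45.85
Dose = 0.02439869 Gy

0.0244 Gy


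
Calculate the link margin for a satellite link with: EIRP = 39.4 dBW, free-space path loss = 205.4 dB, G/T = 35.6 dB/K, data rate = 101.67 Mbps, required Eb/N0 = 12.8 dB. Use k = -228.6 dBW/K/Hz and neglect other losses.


C/N0 = EIRP - FSPL + G/T - k = 39.4 - 205.4 + 35.6 - (-228.6)
C/N0 = 98.2000 dB-Hz
R_b = 101.67 Mbps = 1.0167e+08 bps -> 10*log10(R_b) = 80.0719 dB-Hz
Eb/N0 = C/N0 - 10*log10(R_b) = 98.2000 - 80.0719 = 18.1281 dB
Margin = Eb/N0 - Eb/N0_req = 18.1281 - 12.8 = 5.3281 dB (link closes)

5.3281 dB


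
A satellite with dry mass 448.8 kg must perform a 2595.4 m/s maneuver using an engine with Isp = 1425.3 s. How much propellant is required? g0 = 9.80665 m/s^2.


ve = Isp * g0 = 1425.3 * 9.80665 = 13977.418245 m/s
mass ratio = exp(dv/ve) = exp(2595.4/13977.418245) = 1.20404319
m_prop = m_dry * (mr - 1) = 448.8 * (1.20404319 - 1)
m_prop = 91.5746 kg

91.5746 kg


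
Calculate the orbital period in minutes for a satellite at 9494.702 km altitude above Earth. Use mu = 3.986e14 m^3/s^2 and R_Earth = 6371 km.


r = 15865.7020 km = 1.5865702e+07 m
T = 2*pi*sqrt(r^3/mu) = 2*pi*sqrt(3.9937224e+21 / 3.986e14)
T = 19888.4144 s = 331.4736 min

331.4736 minutes


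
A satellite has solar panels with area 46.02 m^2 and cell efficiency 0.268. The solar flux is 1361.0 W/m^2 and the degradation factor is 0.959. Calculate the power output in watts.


P = area * eta * S * degradation
P = 46.02 * 0.268 * 1361.0 * 0.959
P = 16097.4891 W

16097.4891 W


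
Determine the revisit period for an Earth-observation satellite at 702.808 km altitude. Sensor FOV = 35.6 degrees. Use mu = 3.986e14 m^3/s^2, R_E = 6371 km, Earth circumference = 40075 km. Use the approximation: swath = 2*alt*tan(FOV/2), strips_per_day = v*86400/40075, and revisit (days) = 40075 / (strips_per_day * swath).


swath = 2*702.808*tan(0.3106686) = 451.2939 km
v = sqrt(mu/r) = 7506.5782 m/s = 7.5066 km/s
strips/day = v*86400/40075 = 7.5066*86400/40075 = 16.1839
coverage/day = strips * swath = 16.1839 * 451.2939 = 7303.6796 km
revisit = 40075 / 7303.6796 = 5.4870 days

5.4870 days


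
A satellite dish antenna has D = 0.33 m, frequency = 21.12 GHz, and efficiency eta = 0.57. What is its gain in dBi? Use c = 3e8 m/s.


lambda = c/f = 3e8 / 2.112e+10 = 0.01420455 m
G = eta*(pi*D/lambda)^2 = 0.57*(pi*0.33/0.01420455)^2
G = 3036.3218 (linear)
G = 10*log10(3036.3218) = 34.8235 dBi

34.8235 dBi


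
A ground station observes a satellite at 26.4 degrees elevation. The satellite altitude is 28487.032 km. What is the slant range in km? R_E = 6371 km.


h = 28487.032 km, el = 26.4 deg
d = -R_E*sin(el) + sqrt((R_E*sin(el))^2 + 2*R_E*h + h^2)
d = -6371.0000*sin(0.4607669) + sqrt((6371.0000*0.4446352)^2 + 2*6371.0000*28487.032 + 28487.032^2)
d = 31554.9792 km

31554.9792 km


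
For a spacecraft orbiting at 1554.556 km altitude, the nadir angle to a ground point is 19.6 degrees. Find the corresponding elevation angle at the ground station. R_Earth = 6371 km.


r = R_E + alt = 7925.5560 km
Law of sines in the satellite / Earth-center / ground-point triangle:
  sin(nadir)/R_E = sin(90 + el)/r  =>  cos(el) = (r/R_E)*sin(nadir)
cos(el) = (7925.5560 / 6371.0000) * sin(19.6 deg) = 0.4173034
el = arccos(0.4173034) = 65.3355 deg
(Earth-central angle = 90 - nadir - el = 5.0645 deg)

65.3355 degrees


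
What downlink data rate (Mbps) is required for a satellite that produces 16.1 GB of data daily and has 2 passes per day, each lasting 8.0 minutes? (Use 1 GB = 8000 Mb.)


total contact time = 2 * 8.0 * 60 = 960.0000 s
data = 16.1 GB = 128800.0000 Mb
rate = 128800.0000 / 960.0000 = 134.1667 Mbps

134.1667 Mbps


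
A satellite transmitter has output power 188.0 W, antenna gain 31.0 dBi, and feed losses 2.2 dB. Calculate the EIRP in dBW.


Pt = 188.0 W = 22.7416 dBW
EIRP = Pt_dBW + Gt - losses = 22.7416 + 31.0 - 2.2 = 51.5416 dBW

51.5416 dBW


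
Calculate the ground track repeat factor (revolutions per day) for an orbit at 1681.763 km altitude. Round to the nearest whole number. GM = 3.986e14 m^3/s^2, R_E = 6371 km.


r = 8.052763e+06 m
T = 2*pi*sqrt(r^3/mu) = 7191.6509 s = 119.8608 min
revs/day = 1440 / 119.8608 = 12.0139
Rounded: 12 revolutions per day

12 revolutions per day


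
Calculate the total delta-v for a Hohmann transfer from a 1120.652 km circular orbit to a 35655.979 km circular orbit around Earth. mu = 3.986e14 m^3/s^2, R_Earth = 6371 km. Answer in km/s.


r1 = 7491.6520 km = 7.491652e+06 m
r2 = 42026.9790 km = 4.2026979e+07 m
dv1 = sqrt(mu/r1)*(sqrt(2*r2/(r1+r2)) - 1) = 2209.0673 m/s
dv2 = sqrt(mu/r2)*(1 - sqrt(2*r1/(r1+r2))) = 1385.6312 m/s
total dv = |dv1| + |dv2| = 2209.0673 + 1385.6312 = 3594.6985 m/s = 3.5947 km/s

3.5947 km/s


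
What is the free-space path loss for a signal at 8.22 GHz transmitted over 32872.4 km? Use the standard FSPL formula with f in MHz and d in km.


f = 8.22 GHz = 8220.0000 MHz
d = 32872.4 km
FSPL = 32.44 + 20*log10(8220.0000) + 20*log10(32872.4)
FSPL = 32.44 + 78.2974 + 90.3366
FSPL = 201.0741 dB

201.0741 dB


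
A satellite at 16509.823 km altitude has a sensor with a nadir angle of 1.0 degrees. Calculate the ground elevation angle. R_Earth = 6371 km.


r = R_E + alt = 22880.8230 km
Law of sines in the satellite / Earth-center / ground-point triangle:
  sin(nadir)/R_E = sin(90 + el)/r  =>  cos(el) = (r/R_E)*sin(nadir)
cos(el) = (22880.8230 / 6371.0000) * sin(1.0 deg) = 0.06267861
el = arccos(0.06267861) = 86.4064 deg
(Earth-central angle = 90 - nadir - el = 2.5936 deg)

86.4064 degrees


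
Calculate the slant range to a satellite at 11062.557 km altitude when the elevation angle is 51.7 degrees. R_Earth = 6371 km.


h = 11062.557 km, el = 51.7 deg
d = -R_E*sin(el) + sqrt((R_E*sin(el))^2 + 2*R_E*h + h^2)
d = -6371.0000*sin(0.9023352) + sqrt((6371.0000*0.7847764)^2 + 2*6371.0000*11062.557 + 11062.557^2)
d = 11980.6895 km

11980.6895 km


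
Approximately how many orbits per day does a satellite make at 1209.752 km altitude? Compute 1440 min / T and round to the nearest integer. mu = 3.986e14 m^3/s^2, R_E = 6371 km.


r = 7.580752e+06 m
T = 2*pi*sqrt(r^3/mu) = 6568.7034 s = 109.4784 min
revs/day = 1440 / 109.4784 = 13.1533
Rounded: 13 revolutions per day

13 revolutions per day


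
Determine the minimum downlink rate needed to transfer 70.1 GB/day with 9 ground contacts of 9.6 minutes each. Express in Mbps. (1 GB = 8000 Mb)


total contact time = 9 * 9.6 * 60 = 5184.0000 s
data = 70.1 GB = 560800.0000 Mb
rate = 560800.0000 / 5184.0000 = 108.1790 Mbps

108.1790 Mbps


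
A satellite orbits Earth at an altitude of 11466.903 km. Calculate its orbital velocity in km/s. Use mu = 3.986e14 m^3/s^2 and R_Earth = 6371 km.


r = R_E + alt = 6371.0 + 11466.903 = 17837.9030 km = 1.7837903e+07 m
v = sqrt(mu/r) = sqrt(3.986e14 / 1.7837903e+07) = 4727.1213 m/s = 4.7271 km/s

4.7271 km/s


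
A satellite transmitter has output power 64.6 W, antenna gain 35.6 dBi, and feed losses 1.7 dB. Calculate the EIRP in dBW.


Pt = 64.6 W = 18.1023 dBW
EIRP = Pt_dBW + Gt - losses = 18.1023 + 35.6 - 1.7 = 52.0023 dBW

52.0023 dBW


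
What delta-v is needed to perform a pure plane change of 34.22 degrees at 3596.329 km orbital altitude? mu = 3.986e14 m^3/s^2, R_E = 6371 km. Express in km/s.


r = 9967.3290 km = 9.967329e+06 m
V = sqrt(mu/r) = 6323.8164 m/s
di = 34.22 deg = 0.5972517 rad
dV = 2*V*sin(di/2) = 2*6323.8164*sin(0.2986258)
dV = 3721.0238 m/s = 3.7210 km/s

3.7210 km/s


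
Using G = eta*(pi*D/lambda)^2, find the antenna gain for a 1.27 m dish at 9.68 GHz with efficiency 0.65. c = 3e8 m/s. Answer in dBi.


lambda = c/f = 3e8 / 9.68e+09 = 0.03099174 m
G = eta*(pi*D/lambda)^2 = 0.65*(pi*1.27/0.03099174)^2
G = 10772.8038 (linear)
G = 10*log10(10772.8038) = 40.3233 dBi

40.3233 dBi


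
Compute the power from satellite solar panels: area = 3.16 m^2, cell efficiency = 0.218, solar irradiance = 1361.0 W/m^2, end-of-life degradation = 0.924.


P = area * eta * S * degradation
P = 3.16 * 0.218 * 1361.0 * 0.924
P = 866.3107 W

866.3107 W


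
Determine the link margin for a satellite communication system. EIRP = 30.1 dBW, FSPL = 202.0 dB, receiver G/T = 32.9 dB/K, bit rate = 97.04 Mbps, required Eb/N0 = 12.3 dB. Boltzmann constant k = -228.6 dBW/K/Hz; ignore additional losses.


C/N0 = EIRP - FSPL + G/T - k = 30.1 - 202.0 + 32.9 - (-228.6)
C/N0 = 89.6000 dB-Hz
R_b = 97.04 Mbps = 9.704e+07 bps -> 10*log10(R_b) = 79.8695 dB-Hz
Eb/N0 = C/N0 - 10*log10(R_b) = 89.6000 - 79.8695 = 9.7305 dB
Margin = Eb/N0 - Eb/N0_req = 9.7305 - 12.3 = -2.5695 dB (negative margin: link does not close)

-2.5695 dB


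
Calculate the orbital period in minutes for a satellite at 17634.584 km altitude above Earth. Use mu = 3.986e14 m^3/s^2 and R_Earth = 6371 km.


r = 24005.5840 km = 2.4005584e+07 m
T = 2*pi*sqrt(r^3/mu) = 2*pi*sqrt(1.3833651e+22 / 3.986e14)
T = 37015.1603 s = 616.9193 min

616.9193 minutes


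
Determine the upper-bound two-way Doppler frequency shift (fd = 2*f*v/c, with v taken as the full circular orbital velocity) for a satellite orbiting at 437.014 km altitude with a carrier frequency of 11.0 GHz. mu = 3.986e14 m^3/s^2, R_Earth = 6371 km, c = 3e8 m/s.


r = 6.808014e+06 m
v = sqrt(mu/r) = 7651.7087 m/s (worst-case radial velocity)
f = 11.0 GHz = 1.1e+10 Hz
fd = 2*f*v/c = 2*1.1e+10*7651.7087/3.0e+08
fd = 561125.3034 Hz

561125.3034 Hz


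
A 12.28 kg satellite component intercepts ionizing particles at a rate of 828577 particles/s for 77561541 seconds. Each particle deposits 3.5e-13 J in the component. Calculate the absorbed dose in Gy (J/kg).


Total energy deposited = rate * time * E_per
  = 828577 * 77561541 * 3.5e-13 = 22.4930 J
Dose = E_total / mass = 22.4930 / 12.28
Dose = 1.8317 Gy

1.8317 Gy


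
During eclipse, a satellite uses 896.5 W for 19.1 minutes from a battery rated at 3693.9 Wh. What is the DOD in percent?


E_used = P * t / 60 = 896.5 * 19.1 / 60 = 285.3858 Wh
DOD = E_used / E_total * 100 = 285.3858 / 3693.9 * 100
DOD = 7.7259 %

7.7259 %


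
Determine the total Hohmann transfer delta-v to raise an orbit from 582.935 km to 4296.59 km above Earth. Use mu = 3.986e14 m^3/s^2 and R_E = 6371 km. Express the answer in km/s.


r1 = 6953.9350 km = 6.953935e+06 m
r2 = 10667.5900 km = 1.066759e+07 m
dv1 = sqrt(mu/r1)*(sqrt(2*r2/(r1+r2)) - 1) = 759.6649 m/s
dv2 = sqrt(mu/r2)*(1 - sqrt(2*r1/(r1+r2))) = 682.1809 m/s
total dv = |dv1| + |dv2| = 759.6649 + 682.1809 = 1441.8458 m/s = 1.4418 km/s

1.4418 km/s


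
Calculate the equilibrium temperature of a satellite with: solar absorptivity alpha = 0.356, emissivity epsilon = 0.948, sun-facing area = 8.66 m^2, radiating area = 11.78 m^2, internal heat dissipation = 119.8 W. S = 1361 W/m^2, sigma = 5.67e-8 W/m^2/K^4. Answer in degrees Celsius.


Numerator = alpha*S*A_sun + Q_int = 0.356*1361*8.66 + 119.8 = 4315.7086 W
Denominator = eps*sigma*A_rad = 0.948*5.67e-8*11.78 = 6.3319385e-07 W/K^4
T^4 = 6.8157778e+09 K^4
T = 287.3286 K = 14.1786 C

14.1786 degrees Celsius


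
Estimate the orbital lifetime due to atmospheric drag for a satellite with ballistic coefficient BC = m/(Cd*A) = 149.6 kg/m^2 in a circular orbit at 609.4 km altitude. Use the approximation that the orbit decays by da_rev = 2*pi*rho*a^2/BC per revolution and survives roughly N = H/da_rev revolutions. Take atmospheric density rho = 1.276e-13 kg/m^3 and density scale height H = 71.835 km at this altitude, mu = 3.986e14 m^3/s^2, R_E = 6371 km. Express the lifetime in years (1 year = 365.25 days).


a = R_E + alt = 6980.4000 km = 6.9804e+06 m
da_rev = 2*pi*rho*a^2/BC = 2*pi*1.276e-13*(6.9804e+06)^2/149.6 = 0.261131684 m per revolution
N = H/da_rev = 71835.0000 m / 0.261131684 m = 275091.0919 revolutions
P = 2*pi*sqrt(a^3/mu) = 5804.0572 s
lifetime = N*P = 275091.0919 * 5804.0572 = 1.5966444e+09 s = 18479.6810 days
years = 18479.6810 / 365.25 = 50.5946 years

50.5946 years


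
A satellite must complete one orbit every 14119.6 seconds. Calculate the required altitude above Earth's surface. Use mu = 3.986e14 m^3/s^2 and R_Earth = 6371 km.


T = 14119.6 s
r = (mu*T^2/(4*pi^2))^(1/3) = (3.986e14 * 14119.6^2 / (4*pi^2))^(1/3)
r = 1.2626242e+07 m = 12626.2422 km
alt = r - R_E = 12626.2422 - 6371 = 6255.2422 km

6255.2422 km


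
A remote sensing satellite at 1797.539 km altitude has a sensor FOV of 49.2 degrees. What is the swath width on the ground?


FOV = 49.2 deg = 0.858702 rad
swath = 2 * alt * tan(FOV/2) = 2 * 1797.539 * tan(0.429351)
swath = 2 * 1797.539 * 0.4578357
swath = 1645.9552 km

1645.9552 km


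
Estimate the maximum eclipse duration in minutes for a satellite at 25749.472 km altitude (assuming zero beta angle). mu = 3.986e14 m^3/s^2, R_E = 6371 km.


r = 32120.4720 km
T = 954.8449 min
Eclipse fraction = arcsin(R_E/r)/pi = arcsin(6371.0000/32120.4720)/pi
= arcsin(0.198347)/pi = 0.0635573
Eclipse duration = 0.0635573 * 954.8449 = 60.6874 min

60.6874 minutes


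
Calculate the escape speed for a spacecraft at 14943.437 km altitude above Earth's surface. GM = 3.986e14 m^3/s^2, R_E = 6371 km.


r = 6371.0 + 14943.437 = 21314.4370 km = 2.1314437e+07 m
v_esc = sqrt(2*mu/r) = sqrt(2*3.986e14 / 2.1314437e+07)
v_esc = 6115.7076 m/s = 6.1157 km/s

6.1157 km/s


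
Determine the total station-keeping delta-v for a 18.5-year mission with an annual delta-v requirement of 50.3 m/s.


dV = rate * years = 50.3 * 18.5
dV = 930.5500 m/s

930.5500 m/s


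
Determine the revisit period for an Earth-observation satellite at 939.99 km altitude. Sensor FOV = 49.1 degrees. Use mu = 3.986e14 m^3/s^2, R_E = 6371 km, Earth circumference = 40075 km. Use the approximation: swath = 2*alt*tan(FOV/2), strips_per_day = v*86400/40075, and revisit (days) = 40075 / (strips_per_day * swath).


swath = 2*939.99*tan(0.4284783) = 858.7384 km
v = sqrt(mu/r) = 7383.8107 m/s = 7.3838 km/s
strips/day = v*86400/40075 = 7.3838*86400/40075 = 15.9192
coverage/day = strips * swath = 15.9192 * 858.7384 = 13670.4127 km
revisit = 40075 / 13670.4127 = 2.9315 days

2.9315 days


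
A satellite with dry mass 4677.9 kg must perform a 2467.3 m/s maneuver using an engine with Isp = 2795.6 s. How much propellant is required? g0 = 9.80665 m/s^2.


ve = Isp * g0 = 2795.6 * 9.80665 = 27415.470740 m/s
mass ratio = exp(dv/ve) = exp(2467.3/27415.470740) = 1.09417060
m_prop = m_dry * (mr - 1) = 4677.9 * (1.09417060 - 1)
m_prop = 440.5206 kg

440.5206 kg


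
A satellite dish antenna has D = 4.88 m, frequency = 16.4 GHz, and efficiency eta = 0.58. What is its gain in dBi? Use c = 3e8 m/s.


lambda = c/f = 3e8 / 1.64e+10 = 0.01829268 m
G = eta*(pi*D/lambda)^2 = 0.58*(pi*4.88/0.01829268)^2
G = 407392.0686 (linear)
G = 10*log10(407392.0686) = 56.1001 dBi

56.1001 dBi


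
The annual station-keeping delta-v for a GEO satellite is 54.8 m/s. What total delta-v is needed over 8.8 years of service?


dV = rate * years = 54.8 * 8.8
dV = 482.2400 m/s

482.2400 m/s


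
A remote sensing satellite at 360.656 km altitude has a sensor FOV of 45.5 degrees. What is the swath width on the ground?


FOV = 45.5 deg = 0.7941248 rad
swath = 2 * alt * tan(FOV/2) = 2 * 360.656 * tan(0.3970624)
swath = 2 * 360.656 * 0.4193348
swath = 302.4712 km

302.4712 km


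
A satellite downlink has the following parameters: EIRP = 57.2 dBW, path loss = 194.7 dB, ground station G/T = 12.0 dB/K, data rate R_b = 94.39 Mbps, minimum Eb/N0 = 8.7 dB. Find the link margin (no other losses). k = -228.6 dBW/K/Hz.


C/N0 = EIRP - FSPL + G/T - k = 57.2 - 194.7 + 12.0 - (-228.6)
C/N0 = 103.1000 dB-Hz
R_b = 94.39 Mbps = 9.439e+07 bps -> 10*log10(R_b) = 79.7493 dB-Hz
Eb/N0 = C/N0 - 10*log10(R_b) = 103.1000 - 79.7493 = 23.3507 dB
Margin = Eb/N0 - Eb/N0_req = 23.3507 - 8.7 = 14.6507 dB (link closes)

14.6507 dB


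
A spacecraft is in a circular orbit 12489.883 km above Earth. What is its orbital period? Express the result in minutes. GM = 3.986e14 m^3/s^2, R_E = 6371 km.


r = 18860.8830 km = 1.8860883e+07 m
T = 2*pi*sqrt(r^3/mu) = 2*pi*sqrt(6.7094367e+21 / 3.986e14)
T = 25778.2988 s = 429.6383 min

429.6383 minutes


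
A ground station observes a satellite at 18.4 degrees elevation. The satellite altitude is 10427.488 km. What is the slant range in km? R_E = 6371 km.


h = 10427.488 km, el = 18.4 deg
d = -R_E*sin(el) + sqrt((R_E*sin(el))^2 + 2*R_E*h + h^2)
d = -6371.0000*sin(0.3211406) + sqrt((6371.0000*0.315649)^2 + 2*6371.0000*10427.488 + 10427.488^2)
d = 13662.0239 km

13662.0239 km


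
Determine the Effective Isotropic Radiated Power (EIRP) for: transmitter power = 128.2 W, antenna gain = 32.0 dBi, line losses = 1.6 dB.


Pt = 128.2 W = 21.0789 dBW
EIRP = Pt_dBW + Gt - losses = 21.0789 + 32.0 - 1.6 = 51.4789 dBW

51.4789 dBW


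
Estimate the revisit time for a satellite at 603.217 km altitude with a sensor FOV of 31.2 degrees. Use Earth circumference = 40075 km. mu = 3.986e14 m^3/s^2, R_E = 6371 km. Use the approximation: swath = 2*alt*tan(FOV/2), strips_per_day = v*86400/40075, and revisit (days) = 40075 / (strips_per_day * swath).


swath = 2*603.217*tan(0.2722714) = 336.8424 km
v = sqrt(mu/r) = 7559.9847 m/s = 7.5600 km/s
strips/day = v*86400/40075 = 7.5600*86400/40075 = 16.2990
coverage/day = strips * swath = 16.2990 * 336.8424 = 5490.1968 km
revisit = 40075 / 5490.1968 = 7.2994 days

7.2994 days


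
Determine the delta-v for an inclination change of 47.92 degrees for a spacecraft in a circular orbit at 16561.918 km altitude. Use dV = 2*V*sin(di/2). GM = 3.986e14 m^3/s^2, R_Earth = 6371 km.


r = 22932.9180 km = 2.2932918e+07 m
V = sqrt(mu/r) = 4169.0681 m/s
di = 47.92 deg = 0.8363618 rad
dV = 2*V*sin(di/2) = 2*4169.0681*sin(0.4181809)
dV = 3386.1068 m/s = 3.3861 km/s

3.3861 km/s


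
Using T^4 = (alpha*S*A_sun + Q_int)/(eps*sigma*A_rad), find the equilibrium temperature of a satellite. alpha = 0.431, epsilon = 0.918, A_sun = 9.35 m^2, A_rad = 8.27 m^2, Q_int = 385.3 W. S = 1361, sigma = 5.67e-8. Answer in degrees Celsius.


Numerator = alpha*S*A_sun + Q_int = 0.431*1361*9.35 + 385.3 = 5869.9258 W
Denominator = eps*sigma*A_rad = 0.918*5.67e-8*8.27 = 4.3045846e-07 W/K^4
T^4 = 1.3636451e+10 K^4
T = 341.7239 K = 68.5739 C

68.5739 degrees Celsius


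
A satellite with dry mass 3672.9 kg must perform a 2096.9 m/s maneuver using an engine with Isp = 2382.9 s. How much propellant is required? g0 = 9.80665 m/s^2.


ve = Isp * g0 = 2382.9 * 9.80665 = 23368.266285 m/s
mass ratio = exp(dv/ve) = exp(2096.9/23368.266285) = 1.09388196
m_prop = m_dry * (mr - 1) = 3672.9 * (1.09388196 - 1)
m_prop = 344.8191 kg

344.8191 kg


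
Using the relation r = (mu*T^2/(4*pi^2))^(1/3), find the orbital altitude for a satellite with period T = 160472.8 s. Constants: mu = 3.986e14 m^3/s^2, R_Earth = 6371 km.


T = 160472.8 s
r = (mu*T^2/(4*pi^2))^(1/3) = (3.986e14 * 160472.8^2 / (4*pi^2))^(1/3)
r = 6.3825389e+07 m = 63825.3894 km
alt = r - R_E = 63825.3894 - 6371 = 57454.3894 km

57454.3894 km


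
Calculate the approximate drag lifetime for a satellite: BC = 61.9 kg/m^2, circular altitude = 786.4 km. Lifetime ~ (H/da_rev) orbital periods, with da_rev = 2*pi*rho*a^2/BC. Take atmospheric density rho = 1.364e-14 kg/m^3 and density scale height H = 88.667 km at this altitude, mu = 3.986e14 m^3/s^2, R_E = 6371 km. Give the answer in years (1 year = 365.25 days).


a = R_E + alt = 7157.4000 km = 7.1574e+06 m
da_rev = 2*pi*rho*a^2/BC = 2*pi*1.364e-14*(7.1574e+06)^2/61.9 = 0.0709274208 m per revolution
N = H/da_rev = 88667.0000 m / 0.0709274208 m = 1.2501089e+06 revolutions
P = 2*pi*sqrt(a^3/mu) = 6026.2085 s
lifetime = N*P = 1.2501089e+06 * 6026.2085 = 7.5334169e+09 s = 87192.3252 days
years = 87192.3252 / 365.25 = 238.7196 years

238.7196 years


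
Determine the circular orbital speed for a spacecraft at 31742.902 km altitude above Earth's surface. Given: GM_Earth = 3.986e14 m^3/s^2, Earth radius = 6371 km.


r = R_E + alt = 6371.0 + 31742.902 = 38113.9020 km = 3.8113902e+07 m
v = sqrt(mu/r) = sqrt(3.986e14 / 3.8113902e+07) = 3233.9026 m/s = 3.2339 km/s

3.2339 km/s


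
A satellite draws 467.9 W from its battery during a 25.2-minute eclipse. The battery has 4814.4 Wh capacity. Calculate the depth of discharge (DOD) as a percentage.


E_used = P * t / 60 = 467.9 * 25.2 / 60 = 196.5180 Wh
DOD = E_used / E_total * 100 = 196.5180 / 4814.4 * 100
DOD = 4.0819 %

4.0819 %


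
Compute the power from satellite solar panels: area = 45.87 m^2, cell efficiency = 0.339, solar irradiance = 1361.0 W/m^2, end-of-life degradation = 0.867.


P = area * eta * S * degradation
P = 45.87 * 0.339 * 1361.0 * 0.867
P = 18348.7153 W

18348.7153 W


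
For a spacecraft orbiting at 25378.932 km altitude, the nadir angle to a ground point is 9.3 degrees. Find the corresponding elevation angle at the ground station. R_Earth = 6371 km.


r = R_E + alt = 31749.9320 km
Law of sines in the satellite / Earth-center / ground-point triangle:
  sin(nadir)/R_E = sin(90 + el)/r  =>  cos(el) = (r/R_E)*sin(nadir)
cos(el) = (31749.9320 / 6371.0000) * sin(9.3 deg) = 0.805354
el = arccos(0.805354) = 36.3555 deg
(Earth-central angle = 90 - nadir - el = 44.3445 deg)

36.3555 degrees


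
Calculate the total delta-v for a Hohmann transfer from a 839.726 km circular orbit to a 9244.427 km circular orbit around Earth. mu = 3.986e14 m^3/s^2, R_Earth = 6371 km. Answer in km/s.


r1 = 7210.7260 km = 7.210726e+06 m
r2 = 15615.4270 km = 1.5615427e+07 m
dv1 = sqrt(mu/r1)*(sqrt(2*r2/(r1+r2)) - 1) = 1261.7358 m/s
dv2 = sqrt(mu/r2)*(1 - sqrt(2*r1/(r1+r2))) = 1036.4582 m/s
total dv = |dv1| + |dv2| = 1261.7358 + 1036.4582 = 2298.1940 m/s = 2.2982 km/s

2.2982 km/s


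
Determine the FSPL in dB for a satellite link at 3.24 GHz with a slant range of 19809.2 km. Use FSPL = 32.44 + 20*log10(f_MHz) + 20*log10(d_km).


f = 3.24 GHz = 3240.0000 MHz
d = 19809.2 km
FSPL = 32.44 + 20*log10(3240.0000) + 20*log10(19809.2)
FSPL = 32.44 + 70.2109 + 85.9373
FSPL = 188.5882 dB

188.5882 dB


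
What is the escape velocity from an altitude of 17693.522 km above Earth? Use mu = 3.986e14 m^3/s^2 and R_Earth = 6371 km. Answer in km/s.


r = 6371.0 + 17693.522 = 24064.5220 km = 2.4064522e+07 m
v_esc = sqrt(2*mu/r) = sqrt(2*3.986e14 / 2.4064522e+07)
v_esc = 5755.6586 m/s = 5.7557 km/s

5.7557 km/s


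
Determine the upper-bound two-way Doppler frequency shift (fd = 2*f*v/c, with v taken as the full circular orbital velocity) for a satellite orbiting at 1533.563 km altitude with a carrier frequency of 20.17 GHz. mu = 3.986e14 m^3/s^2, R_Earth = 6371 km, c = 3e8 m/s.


r = 7.904563e+06 m
v = sqrt(mu/r) = 7101.1668 m/s (worst-case radial velocity)
f = 20.17 GHz = 2.017e+10 Hz
fd = 2*f*v/c = 2*2.017e+10*7101.1668/3.0e+08
fd = 954870.2305 Hz

954870.2305 Hz


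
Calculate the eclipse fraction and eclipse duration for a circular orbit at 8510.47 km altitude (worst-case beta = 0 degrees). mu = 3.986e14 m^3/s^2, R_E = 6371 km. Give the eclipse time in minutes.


r = 14881.4700 km
T = 301.1125 min
Eclipse fraction = arcsin(R_E/r)/pi = arcsin(6371.0000/14881.4700)/pi
= arcsin(0.4281163)/pi = 0.1408226
Eclipse duration = 0.1408226 * 301.1125 = 42.4035 min

42.4035 minutes


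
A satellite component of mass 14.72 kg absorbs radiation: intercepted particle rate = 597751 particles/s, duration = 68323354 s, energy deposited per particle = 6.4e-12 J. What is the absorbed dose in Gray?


Total energy deposited = rate * time * E_per
  = 597751 * 68323354 * 6.4e-12 = 261.3783 J
Dose = E_total / mass = 261.3783 / 14.72
Dose = 17.7567 Gy

17.7567 Gy


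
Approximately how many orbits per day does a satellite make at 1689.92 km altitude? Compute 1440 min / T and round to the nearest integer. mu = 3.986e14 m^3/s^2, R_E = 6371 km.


r = 8.06092e+06 m
T = 2*pi*sqrt(r^3/mu) = 7202.5808 s = 120.0430 min
revs/day = 1440 / 120.0430 = 11.9957
Rounded: 12 revolutions per day

12 revolutions per day


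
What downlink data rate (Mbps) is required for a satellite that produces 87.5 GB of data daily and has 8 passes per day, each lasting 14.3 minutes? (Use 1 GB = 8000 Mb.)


total contact time = 8 * 14.3 * 60 = 6864.0000 s
data = 87.5 GB = 700000.0000 Mb
rate = 700000.0000 / 6864.0000 = 101.9814 Mbps

101.9814 Mbps


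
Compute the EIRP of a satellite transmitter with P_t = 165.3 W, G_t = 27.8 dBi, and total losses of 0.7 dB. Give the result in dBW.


Pt = 165.3 W = 22.1827 dBW
EIRP = Pt_dBW + Gt - losses = 22.1827 + 27.8 - 0.7 = 49.2827 dBW

49.2827 dBW


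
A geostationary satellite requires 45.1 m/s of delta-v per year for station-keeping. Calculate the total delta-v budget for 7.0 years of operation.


dV = rate * years = 45.1 * 7.0
dV = 315.7000 m/s

315.7000 m/s


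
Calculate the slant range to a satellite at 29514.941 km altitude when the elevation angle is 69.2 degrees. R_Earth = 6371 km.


h = 29514.941 km, el = 69.2 deg
d = -R_E*sin(el) + sqrt((R_E*sin(el))^2 + 2*R_E*h + h^2)
d = -6371.0000*sin(1.2078) + sqrt((6371.0000*0.9348257)^2 + 2*6371.0000*29514.941 + 29514.941^2)
d = 29858.7809 km

29858.7809 km


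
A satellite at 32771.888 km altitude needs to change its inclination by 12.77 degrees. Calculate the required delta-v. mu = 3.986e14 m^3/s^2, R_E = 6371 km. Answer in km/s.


r = 39142.8880 km = 3.9142888e+07 m
V = sqrt(mu/r) = 3191.1132 m/s
di = 12.77 deg = 0.2228785 rad
dV = 2*V*sin(di/2) = 2*3191.1132*sin(0.1114393)
dV = 709.7595 m/s = 0.7097595 km/s

0.7098 km/s


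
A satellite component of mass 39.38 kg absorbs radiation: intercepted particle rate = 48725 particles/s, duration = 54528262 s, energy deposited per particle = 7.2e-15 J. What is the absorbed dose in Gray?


Total energy deposited = rate * time * E_per
  = 48725 * 54528262 * 7.2e-15 = 0.0191296 J
Dose = E_total / mass = 0.0191296 / 39.38
Dose = 4.8576955e-04 Gy

4.8577e-04 Gy


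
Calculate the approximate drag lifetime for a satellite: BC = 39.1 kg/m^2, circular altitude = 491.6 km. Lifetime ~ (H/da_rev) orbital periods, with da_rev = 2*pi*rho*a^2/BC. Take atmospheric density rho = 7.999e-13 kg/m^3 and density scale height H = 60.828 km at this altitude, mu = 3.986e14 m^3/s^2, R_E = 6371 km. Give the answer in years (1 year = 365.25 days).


a = R_E + alt = 6862.6000 km = 6.8626e+06 m
da_rev = 2*pi*rho*a^2/BC = 2*pi*7.999e-13*(6.8626e+06)^2/39.1 = 6.053634 m per revolution
N = H/da_rev = 60828.0000 m / 6.053634 m = 10048.1789 revolutions
P = 2*pi*sqrt(a^3/mu) = 5657.7565 s
lifetime = N*P = 10048.1789 * 5657.7565 = 5.6850149e+07 s = 657.9878 days
years = 657.9878 / 365.25 = 1.8015 years

1.8015 years


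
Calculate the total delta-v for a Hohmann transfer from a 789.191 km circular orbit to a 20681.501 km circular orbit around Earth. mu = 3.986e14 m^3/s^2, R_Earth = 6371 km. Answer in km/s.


r1 = 7160.1910 km = 7.160191e+06 m
r2 = 27052.5010 km = 2.7052501e+07 m
dv1 = sqrt(mu/r1)*(sqrt(2*r2/(r1+r2)) - 1) = 1921.6179 m/s
dv2 = sqrt(mu/r2)*(1 - sqrt(2*r1/(r1+r2))) = 1355.1189 m/s
total dv = |dv1| + |dv2| = 1921.6179 + 1355.1189 = 3276.7368 m/s = 3.2767 km/s

3.2767 km/s


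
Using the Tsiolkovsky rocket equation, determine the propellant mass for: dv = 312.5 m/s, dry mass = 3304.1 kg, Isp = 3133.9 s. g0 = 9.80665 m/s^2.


ve = Isp * g0 = 3133.9 * 9.80665 = 30733.060435 m/s
mass ratio = exp(dv/ve) = exp(312.5/30733.060435) = 1.01022007
m_prop = m_dry * (mr - 1) = 3304.1 * (1.01022007 - 1)
m_prop = 33.7681 kg

33.7681 kg


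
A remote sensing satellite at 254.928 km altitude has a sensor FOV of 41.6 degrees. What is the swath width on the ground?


FOV = 41.6 deg = 0.726057 rad
swath = 2 * alt * tan(FOV/2) = 2 * 254.928 * tan(0.3630285)
swath = 2 * 254.928 * 0.3798644
swath = 193.6761 km

193.6761 km


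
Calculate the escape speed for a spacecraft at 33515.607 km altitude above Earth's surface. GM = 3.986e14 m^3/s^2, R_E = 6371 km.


r = 6371.0 + 33515.607 = 39886.6070 km = 3.9886607e+07 m
v_esc = sqrt(2*mu/r) = sqrt(2*3.986e14 / 3.9886607e+07)
v_esc = 4470.6441 m/s = 4.4706 km/s

4.4706 km/s
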